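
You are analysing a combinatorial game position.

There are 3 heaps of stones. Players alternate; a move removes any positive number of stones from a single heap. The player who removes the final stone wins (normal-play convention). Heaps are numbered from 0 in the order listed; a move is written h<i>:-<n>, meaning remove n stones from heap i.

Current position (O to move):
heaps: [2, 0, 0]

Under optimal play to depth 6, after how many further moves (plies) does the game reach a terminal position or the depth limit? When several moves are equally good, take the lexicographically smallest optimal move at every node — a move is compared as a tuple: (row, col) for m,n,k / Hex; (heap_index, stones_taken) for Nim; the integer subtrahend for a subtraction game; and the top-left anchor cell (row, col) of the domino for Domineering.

PV length from [(2,0,0)]: 1 ply

p1 O@[(2,0,0)]: h0:-1[(1,0,0)]-1 h0:-2[(0,0,0)]+1*
p2 X@[(0,0,0)] terminal -1; root [(2,0,0)] d6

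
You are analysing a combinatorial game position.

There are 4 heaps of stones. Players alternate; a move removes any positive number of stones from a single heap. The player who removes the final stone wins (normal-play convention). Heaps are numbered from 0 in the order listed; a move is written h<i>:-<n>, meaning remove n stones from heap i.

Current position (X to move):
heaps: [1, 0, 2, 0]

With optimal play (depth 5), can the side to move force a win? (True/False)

X winning at [(1,0,2,0)]: True

ply 1, X at (1,0,2,0) | h0:-1=-1→(0,0,2,0); h2:-1=+1→(1,0,1,0)*; h2:-2=-1→(1,0,0,0)
ply 2, O at (1,0,1,0) | h0:-1=-1→(0,0,1,0)*; h2:-1=-1→(1,0,0,0)
ply 3, X at (0,0,1,0) | h2:-1=+1→(0,0,0,0)*
ply 4: (0,0,0,0) is terminal -1 (O); from (1,0,2,0) depth 5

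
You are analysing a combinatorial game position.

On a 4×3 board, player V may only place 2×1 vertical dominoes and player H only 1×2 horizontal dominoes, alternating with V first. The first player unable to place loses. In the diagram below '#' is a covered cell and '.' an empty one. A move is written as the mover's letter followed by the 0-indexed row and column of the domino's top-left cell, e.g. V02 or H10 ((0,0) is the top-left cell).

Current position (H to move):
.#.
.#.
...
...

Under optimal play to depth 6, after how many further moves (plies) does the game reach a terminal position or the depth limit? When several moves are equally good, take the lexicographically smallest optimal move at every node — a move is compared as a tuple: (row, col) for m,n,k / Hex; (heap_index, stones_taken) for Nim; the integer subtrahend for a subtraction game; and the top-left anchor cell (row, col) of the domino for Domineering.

PV length from [.#./.#./.../...]: 4 plies

[.#./.#./.../...] H move#1: H20:-1/.#./.#./##./...*, H21:-1/.#./.#./.##/..., H30:-1/.#./.#./.../##., H31:-1/.#./.#./.../.##
[.#./.#./##./...] V move#2: V00:+1/##./##./##./...*, V02:+1/.##/.##/##./..., V12:+1/.#./.##/###/..., V22:+1/.#./.#./###/..#
[##./##./##./...] H move#3: H30:-1/##./##./##./##.*, H31:-1/##./##./##./.##
[##./##./##./##.] V move#4: V02:+1/###/###/##./##.*, V12:+1/##./###/###/##., V22:+1/##./##./###/###
[###/###/##./##.] end (terminal -1, H#5); searched .#./.#./.../... to 6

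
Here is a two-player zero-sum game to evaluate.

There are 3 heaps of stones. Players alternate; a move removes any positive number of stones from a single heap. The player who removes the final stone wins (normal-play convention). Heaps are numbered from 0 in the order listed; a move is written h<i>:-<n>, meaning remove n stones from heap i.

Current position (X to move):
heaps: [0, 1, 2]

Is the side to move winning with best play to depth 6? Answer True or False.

[(0,1,2)] X move#1: h1:-1:-1/(0,0,2), h2:-1:+1/(0,1,1)*, h2:-2:-1/(0,1,0)
[(0,1,1)] O move#2: h1:-1:-1/(0,0,1)*, h2:-1:-1/(0,1,0)
[(0,0,1)] X move#3: h2:-1:+1/(0,0,0)*
[(0,0,0)] end (terminal -1, O#4); searched (0,1,2) to 6

X winning at [(0,1,2)]: True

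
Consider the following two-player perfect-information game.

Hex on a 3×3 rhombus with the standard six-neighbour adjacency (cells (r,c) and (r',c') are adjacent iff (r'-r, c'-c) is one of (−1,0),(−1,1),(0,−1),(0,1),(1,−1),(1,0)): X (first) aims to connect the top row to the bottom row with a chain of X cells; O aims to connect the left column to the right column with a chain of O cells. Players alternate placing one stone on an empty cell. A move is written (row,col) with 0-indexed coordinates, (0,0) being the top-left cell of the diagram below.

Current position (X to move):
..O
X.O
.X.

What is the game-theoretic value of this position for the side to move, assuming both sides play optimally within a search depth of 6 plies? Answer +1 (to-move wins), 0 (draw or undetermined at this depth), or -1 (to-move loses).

ply 1, X at ..O/X.O/.X. | (0,0)=+1→X.O/X.O/.X.*; (0,1)=+1→.XO/X.O/.X.; (1,1)=+1→..O/XXO/.X.; (2,0)=+1→..O/X.O/XX.; (2,2)=+1→..O/X.O/.XX
ply 2, O at X.O/X.O/.X. | (0,1)=-1→XOO/X.O/.X.*; (1,1)=-1→X.O/XOO/.X.; (2,0)=-1→X.O/X.O/OX.; (2,2)=-1→X.O/X.O/.XO
ply 3, X at XOO/X.O/.X. | (1,1)=+1→XOO/XXO/.X.*; (2,0)=+1→XOO/X.O/XX.; (2,2)=+1→XOO/X.O/.XX
ply 4: XOO/XXO/.X. is terminal -1 (O); from ..O/X.O/.X. depth 6

value(..O/X.O/.X., X) = +1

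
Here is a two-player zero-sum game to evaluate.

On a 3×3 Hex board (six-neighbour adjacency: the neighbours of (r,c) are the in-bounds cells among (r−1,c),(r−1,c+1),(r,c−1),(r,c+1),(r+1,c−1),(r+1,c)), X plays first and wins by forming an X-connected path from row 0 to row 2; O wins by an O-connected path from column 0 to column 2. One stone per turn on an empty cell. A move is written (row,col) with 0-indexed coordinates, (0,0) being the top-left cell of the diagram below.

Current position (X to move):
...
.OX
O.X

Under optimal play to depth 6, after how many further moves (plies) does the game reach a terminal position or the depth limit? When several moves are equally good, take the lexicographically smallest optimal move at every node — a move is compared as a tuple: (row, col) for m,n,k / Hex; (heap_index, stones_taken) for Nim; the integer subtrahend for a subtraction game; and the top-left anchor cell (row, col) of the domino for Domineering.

[.../.OX/O.X] X move#1: (0,0):-1/X../.OX/O.X, (0,1):-1/.X./.OX/O.X, (0,2):+1/..X/.OX/O.X*, (1,0):-1/.../XOX/O.X, (2,1):-1/.../.OX/OXX
[..X/.OX/O.X] end (terminal -1, O#2); searched .../.OX/O.X to 6

PV length from [.../.OX/O.X]: 1 ply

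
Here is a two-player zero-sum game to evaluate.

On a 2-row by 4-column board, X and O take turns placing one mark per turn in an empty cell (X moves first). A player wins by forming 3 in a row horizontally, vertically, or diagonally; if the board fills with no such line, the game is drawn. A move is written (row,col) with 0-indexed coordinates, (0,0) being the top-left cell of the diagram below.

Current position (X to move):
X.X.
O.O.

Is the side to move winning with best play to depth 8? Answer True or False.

X winning at [X.X./O.O.]: True

p1 X@[X.X./O.O.]: (0,1)[XXX./O.O.]+1* (0,3)[X.XX/O.O.]-1 (1,1)[X.X./OXO.]+0 (1,3)[X.X./O.OX]-1
p2 O@[XXX./O.O.] terminal -1; root [X.X./O.O.] d8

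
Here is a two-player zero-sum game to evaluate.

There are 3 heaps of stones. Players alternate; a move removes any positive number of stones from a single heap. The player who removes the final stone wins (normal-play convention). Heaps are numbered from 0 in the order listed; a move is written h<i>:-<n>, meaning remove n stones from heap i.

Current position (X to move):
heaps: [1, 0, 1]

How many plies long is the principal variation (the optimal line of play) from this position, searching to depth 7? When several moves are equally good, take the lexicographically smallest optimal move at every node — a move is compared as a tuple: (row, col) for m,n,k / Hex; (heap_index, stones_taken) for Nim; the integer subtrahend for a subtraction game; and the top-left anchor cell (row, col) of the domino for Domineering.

ply 1, X at (1,0,1) | h0:-1=-1→(0,0,1)*; h2:-1=-1→(1,0,0)
ply 2, O at (0,0,1) | h2:-1=+1→(0,0,0)*
ply 3: (0,0,0) is terminal -1 (X); from (1,0,1) depth 7

PV length from [(1,0,1)]: 2 plies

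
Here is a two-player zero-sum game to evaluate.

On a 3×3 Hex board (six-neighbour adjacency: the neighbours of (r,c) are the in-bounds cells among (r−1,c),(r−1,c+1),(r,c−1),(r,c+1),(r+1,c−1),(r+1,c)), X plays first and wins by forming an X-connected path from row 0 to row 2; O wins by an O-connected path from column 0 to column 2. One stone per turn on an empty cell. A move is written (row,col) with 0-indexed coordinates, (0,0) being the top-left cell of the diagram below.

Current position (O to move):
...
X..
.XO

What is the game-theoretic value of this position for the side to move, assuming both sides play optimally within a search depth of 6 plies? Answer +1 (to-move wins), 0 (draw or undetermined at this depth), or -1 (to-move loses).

[.../X../.XO] O move#1: (0,0):-1/O../X../.XO*, (0,1):-1/.O./X../.XO, (0,2):-1/..O/X../.XO, (1,1):-1/.../XO./.XO, (1,2):-1/.../X.O/.XO, (2,0):-1/.../X../OXO
[O../X../.XO] X move#2: (0,1):+1/OX./X../.XO*, (0,2):+1/O.X/X../.XO, (1,1):+1/O../XX./.XO, (1,2):+1/O../X.X/.XO, (2,0):+1/O../X../XXO
[OX./X../.XO] O move#3: (0,2):-1/OXO/X../.XO*, (1,1):-1/OX./XO./.XO, (1,2):-1/OX./X.O/.XO, (2,0):-1/OX./X../OXO
[OXO/X../.XO] X move#4: (1,1):+1/OXO/XX./.XO*, (1,2):+1/OXO/X.X/.XO, (2,0):+1/OXO/X../XXO
[OXO/XX./.XO] end (terminal -1, O#5); searched .../X../.XO to 6

value(.../X../.XO, O) = -1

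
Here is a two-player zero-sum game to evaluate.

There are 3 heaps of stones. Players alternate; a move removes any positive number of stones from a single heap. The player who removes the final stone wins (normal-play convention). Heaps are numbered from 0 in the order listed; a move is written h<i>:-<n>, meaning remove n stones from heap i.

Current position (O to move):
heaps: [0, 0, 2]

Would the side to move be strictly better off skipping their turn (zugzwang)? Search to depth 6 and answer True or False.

ply 1, O at (0,0,2) | h2:-1=-1→(0,0,1); h2:-2=+1→(0,0,0)*
ply 2: (0,0,0) is terminal -1 (X); from (0,0,2) depth 6
pass branch (X moves first from the same position):
  | ply 1, X at (0,0,2) | h2:-1=-1→(0,0,1); h2:-2=+1→(0,0,0)*
  | ply 2: (0,0,0) is terminal -1 (O); from (0,0,2) depth 6
O moving scores +1; O passing scores -1

zugzwang((0,0,2), O) = False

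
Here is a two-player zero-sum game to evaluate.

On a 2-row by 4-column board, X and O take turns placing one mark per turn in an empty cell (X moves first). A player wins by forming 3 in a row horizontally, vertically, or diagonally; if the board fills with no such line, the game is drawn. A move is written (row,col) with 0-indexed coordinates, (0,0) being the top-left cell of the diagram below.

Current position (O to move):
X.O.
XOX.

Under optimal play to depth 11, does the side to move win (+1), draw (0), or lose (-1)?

ply 1, O at X.O./XOX. | (0,1)=+0→XOO./XOX.*; (0,3)=+0→X.OO/XOX.; (1,3)=+0→X.O./XOXO
ply 2, X at XOO./XOX. | (0,3)=+0→XOOX/XOX.*; (1,3)=-1→XOO./XOXX
ply 3, O at XOOX/XOX. | (1,3)=+0→XOOX/XOXO*
ply 4: XOOX/XOXO is terminal +0 (X); from X.O./XOX. depth 11

value(X.O./XOX., O) = 0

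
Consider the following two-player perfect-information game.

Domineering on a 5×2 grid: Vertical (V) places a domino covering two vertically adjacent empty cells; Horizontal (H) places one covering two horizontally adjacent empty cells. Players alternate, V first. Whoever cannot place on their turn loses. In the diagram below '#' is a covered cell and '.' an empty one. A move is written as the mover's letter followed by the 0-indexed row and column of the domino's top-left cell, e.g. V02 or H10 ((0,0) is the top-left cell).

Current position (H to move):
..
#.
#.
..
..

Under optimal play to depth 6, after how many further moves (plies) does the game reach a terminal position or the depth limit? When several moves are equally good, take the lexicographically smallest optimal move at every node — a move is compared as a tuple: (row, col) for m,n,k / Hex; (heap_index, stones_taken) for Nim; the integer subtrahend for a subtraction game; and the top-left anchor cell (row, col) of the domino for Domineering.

PV length from [../#./#./../..]: 3 plies

p1 H@[../#./#./../..]: H00[##/#./#./../..]-1 H30[../#./#./##/..]+1* H40[../#./#./../##]+1
p2 V@[../#./#./##/..]: V01[.#/##/#./##/..]-1* V11[../##/##/##/..]-1
p3 H@[.#/##/#./##/..]: H40[.#/##/#./##/##]+1*
p4 V@[.#/##/#./##/##] terminal -1; root [../#./#./../..] d6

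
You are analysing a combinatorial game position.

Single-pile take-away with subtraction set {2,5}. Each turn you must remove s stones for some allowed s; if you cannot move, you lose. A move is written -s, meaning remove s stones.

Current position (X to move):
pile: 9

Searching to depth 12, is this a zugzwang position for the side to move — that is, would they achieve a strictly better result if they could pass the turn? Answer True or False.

zugzwang(9, X) = False

ply 1, X at 9 | -2=+1→7*; -5=+1→4
ply 2, O at 7 | -2=-1→5*; -5=-1→2
ply 3, X at 5 | -2=-1→3; -5=+1→0*
ply 4: 0 is terminal -1 (O); from 9 depth 12
suppose X passes — search the same position with O to move:
pass> ply 1, O at 9 | -2=+1→7*; -5=+1→4
pass> ply 2, X at 7 | -2=-1→5*; -5=-1→2
pass> ply 3, O at 5 | -2=-1→3; -5=+1→0*
pass> ply 4: 0 is terminal -1 (X); from 9 depth 12
for X: play +1, pass -1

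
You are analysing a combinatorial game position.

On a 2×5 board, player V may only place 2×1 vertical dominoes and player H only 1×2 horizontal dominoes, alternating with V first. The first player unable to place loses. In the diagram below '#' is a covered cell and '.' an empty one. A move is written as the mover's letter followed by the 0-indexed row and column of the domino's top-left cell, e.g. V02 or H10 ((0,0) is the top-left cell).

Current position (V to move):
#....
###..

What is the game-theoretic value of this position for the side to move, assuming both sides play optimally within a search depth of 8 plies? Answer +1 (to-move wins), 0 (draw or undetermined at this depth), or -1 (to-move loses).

[#..../###..] V move#1: V03:+1/#..#./####.*, V04:-1/#...#/###.#
[#..#./####.] H move#2: H01:-1/####./####.*
[####./####.] V move#3: V04:+1/#####/#####*
[#####/#####] end (terminal -1, H#4); searched #..../###.. to 8

value(#..../###.., V) = +1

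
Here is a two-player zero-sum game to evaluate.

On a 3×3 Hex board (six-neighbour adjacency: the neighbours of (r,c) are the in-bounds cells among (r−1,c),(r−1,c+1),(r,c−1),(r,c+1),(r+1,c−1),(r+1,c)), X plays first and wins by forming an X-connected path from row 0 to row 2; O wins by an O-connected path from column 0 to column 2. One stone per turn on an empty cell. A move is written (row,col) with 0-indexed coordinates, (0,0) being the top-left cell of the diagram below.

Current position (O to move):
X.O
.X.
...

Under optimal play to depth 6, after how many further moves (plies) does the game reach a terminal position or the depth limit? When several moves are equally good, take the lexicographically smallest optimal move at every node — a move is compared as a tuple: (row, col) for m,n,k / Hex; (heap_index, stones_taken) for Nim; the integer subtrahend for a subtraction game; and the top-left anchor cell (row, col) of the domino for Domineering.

[X.O/.X./...] O move#1: (0,1):-1/XOO/.X./...*, (1,0):-1/X.O/OX./..., (1,2):-1/X.O/.XO/..., (2,0):-1/X.O/.X./O.., (2,1):-1/X.O/.X./.O., (2,2):-1/X.O/.X./..O
[XOO/.X./...] X move#2: (1,0):+1/XOO/XX./...*, (1,2):-1/XOO/.XX/..., (2,0):-1/XOO/.X./X.., (2,1):-1/XOO/.X./.X., (2,2):-1/XOO/.X./..X
[XOO/XX./...] O move#3: (1,2):-1/XOO/XXO/...*, (2,0):-1/XOO/XX./O.., (2,1):-1/XOO/XX./.O., (2,2):-1/XOO/XX./..O
[XOO/XXO/...] X move#4: (2,0):+1/XOO/XXO/X..*, (2,1):+1/XOO/XXO/.X., (2,2):+1/XOO/XXO/..X
[XOO/XXO/X..] end (terminal -1, O#5); searched X.O/.X./... to 6

PV length from [X.O/.X./...]: 4 plies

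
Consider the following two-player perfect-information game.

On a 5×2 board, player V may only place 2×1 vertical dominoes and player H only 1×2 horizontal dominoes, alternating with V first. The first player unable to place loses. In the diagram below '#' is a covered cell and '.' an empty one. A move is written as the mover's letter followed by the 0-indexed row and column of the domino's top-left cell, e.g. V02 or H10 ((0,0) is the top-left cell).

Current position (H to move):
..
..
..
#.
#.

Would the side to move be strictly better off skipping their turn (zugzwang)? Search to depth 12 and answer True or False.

zugzwang(../../../#./#., H) = False

p1 H@[../../../#./#.]: H00[##/../../#./#.]-1 H10[../##/../#./#.]+1* H20[../../##/#./#.]-1
p2 V@[../##/../#./#.]: V21[../##/.#/##/#.]-1* V31[../##/../##/##]-1
p3 H@[../##/.#/##/#.]: H00[##/##/.#/##/#.]+1*
p4 V@[##/##/.#/##/#.] terminal -1; root [../../../#./#.] d12
suppose H passes — search the same position with V to move:
pass> p1 V@[../../../#./#.]: V00[#./#./../#./#.]+1* V01[.#/.#/../#./#.]+1 V10[../#./#./#./#.]+1 V11[../.#/.#/#./#.]+1 V21[../../.#/##/#.]-1 V31[../../../##/##]-1
pass> p2 H@[#./#./../#./#.]: H20[#./#./##/#./#.]-1*
pass> p3 V@[#./#./##/#./#.]: V01[##/##/##/#./#.]+1* V31[#./#./##/##/##]+1
pass> p4 H@[##/##/##/#./#.] terminal -1; root [../../../#./#.] d12
for H: play +1, pass -1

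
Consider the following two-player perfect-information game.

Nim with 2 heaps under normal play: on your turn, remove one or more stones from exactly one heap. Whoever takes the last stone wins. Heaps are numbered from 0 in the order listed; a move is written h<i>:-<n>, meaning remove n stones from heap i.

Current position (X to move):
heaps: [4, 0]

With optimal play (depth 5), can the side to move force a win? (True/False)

p1 X@[(4,0)]: h0:-1[(3,0)]-1 h0:-2[(2,0)]-1 h0:-3[(1,0)]-1 h0:-4[(0,0)]+1*
p2 O@[(0,0)] terminal -1; root [(4,0)] d5

X winning at [(4,0)]: True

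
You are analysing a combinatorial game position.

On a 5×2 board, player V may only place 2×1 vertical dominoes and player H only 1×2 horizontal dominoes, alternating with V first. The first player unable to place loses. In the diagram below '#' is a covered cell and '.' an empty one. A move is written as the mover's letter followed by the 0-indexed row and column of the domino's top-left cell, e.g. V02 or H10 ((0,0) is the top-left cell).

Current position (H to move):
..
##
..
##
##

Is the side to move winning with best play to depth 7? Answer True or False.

p1 H@[../##/../##/##]: H00[##/##/../##/##]+1* H20[../##/##/##/##]+1
p2 V@[##/##/../##/##] terminal -1; root [../##/../##/##] d7

H winning at [../##/../##/##]: True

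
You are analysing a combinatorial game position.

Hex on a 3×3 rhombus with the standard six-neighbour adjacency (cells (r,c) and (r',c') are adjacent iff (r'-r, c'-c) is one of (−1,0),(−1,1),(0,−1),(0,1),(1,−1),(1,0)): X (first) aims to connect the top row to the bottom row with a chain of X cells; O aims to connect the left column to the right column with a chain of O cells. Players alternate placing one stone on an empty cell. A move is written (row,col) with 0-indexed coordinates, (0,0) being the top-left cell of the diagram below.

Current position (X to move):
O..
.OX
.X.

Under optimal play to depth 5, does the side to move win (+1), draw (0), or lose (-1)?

ply 1, X at O../.OX/.X. | (0,1)=-1→OX./.OX/.X.; (0,2)=+1→O.X/.OX/.X.*; (1,0)=-1→O../XOX/.X.; (2,0)=-1→O../.OX/XX.; (2,2)=-1→O../.OX/.XX
ply 2: O.X/.OX/.X. is terminal -1 (O); from O../.OX/.X. depth 5

value(O../.OX/.X., X) = +1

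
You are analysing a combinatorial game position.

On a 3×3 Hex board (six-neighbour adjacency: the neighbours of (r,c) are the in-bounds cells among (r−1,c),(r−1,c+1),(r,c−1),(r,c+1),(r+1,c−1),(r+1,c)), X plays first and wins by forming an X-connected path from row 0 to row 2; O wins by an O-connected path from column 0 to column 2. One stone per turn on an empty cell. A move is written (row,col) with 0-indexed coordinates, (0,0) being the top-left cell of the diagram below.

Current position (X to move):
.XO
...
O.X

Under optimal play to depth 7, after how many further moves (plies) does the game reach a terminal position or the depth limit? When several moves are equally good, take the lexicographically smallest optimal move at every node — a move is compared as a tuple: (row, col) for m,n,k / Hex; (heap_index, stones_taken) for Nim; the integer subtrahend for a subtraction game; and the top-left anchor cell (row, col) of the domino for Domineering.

PV length from [.XO/.../O.X]: 5 plies

p1 X@[.XO/.../O.X]: (0,0)[XXO/.../O.X]-1 (1,0)[.XO/X../O.X]-1 (1,1)[.XO/.X./O.X]+1* (1,2)[.XO/..X/O.X]-1 (2,1)[.XO/.../OXX]-1
p2 O@[.XO/.X./O.X]: (0,0)[OXO/.X./O.X]-1* (1,0)[.XO/OX./O.X]-1 (1,2)[.XO/.XO/O.X]-1 (2,1)[.XO/.X./OOX]-1
p3 X@[OXO/.X./O.X]: (1,0)[OXO/XX./O.X]+1* (1,2)[OXO/.XX/O.X]+1 (2,1)[OXO/.X./OXX]+1
p4 O@[OXO/XX./O.X]: (1,2)[OXO/XXO/O.X]-1* (2,1)[OXO/XX./OOX]-1
p5 X@[OXO/XXO/O.X]: (2,1)[OXO/XXO/OXX]+1*
p6 O@[OXO/XXO/OXX] terminal -1; root [.XO/.../O.X] d7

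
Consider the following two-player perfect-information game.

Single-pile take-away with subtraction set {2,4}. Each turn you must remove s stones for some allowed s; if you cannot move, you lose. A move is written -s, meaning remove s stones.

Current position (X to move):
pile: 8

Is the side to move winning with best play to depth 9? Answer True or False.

p1 X@[8]: -2[6]+1* -4[4]-1
p2 O@[6]: -2[4]-1* -4[2]-1
p3 X@[4]: -2[2]-1 -4[0]+1*
p4 O@[0] terminal -1; root [8] d9

X winning at [8]: True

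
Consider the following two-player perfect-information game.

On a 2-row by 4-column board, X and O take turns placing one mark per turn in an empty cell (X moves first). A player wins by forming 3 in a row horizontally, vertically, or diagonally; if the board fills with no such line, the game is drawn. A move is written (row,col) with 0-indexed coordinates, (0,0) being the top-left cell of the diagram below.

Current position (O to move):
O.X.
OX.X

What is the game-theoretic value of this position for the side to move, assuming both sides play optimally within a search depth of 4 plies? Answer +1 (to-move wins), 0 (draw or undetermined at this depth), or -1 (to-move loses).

[O.X./OX.X] O move#1: (0,1):-1/OOX./OX.X, (0,3):-1/O.XO/OX.X, (1,2):+0/O.X./OXOX*
[O.X./OXOX] X move#2: (0,1):+0/OXX./OXOX*, (0,3):+0/O.XX/OXOX
[OXX./OXOX] O move#3: (0,3):+0/OXXO/OXOX*
[OXXO/OXOX] end (terminal +0, X#4); searched O.X./OX.X to 4

value(O.X./OX.X, O) = 0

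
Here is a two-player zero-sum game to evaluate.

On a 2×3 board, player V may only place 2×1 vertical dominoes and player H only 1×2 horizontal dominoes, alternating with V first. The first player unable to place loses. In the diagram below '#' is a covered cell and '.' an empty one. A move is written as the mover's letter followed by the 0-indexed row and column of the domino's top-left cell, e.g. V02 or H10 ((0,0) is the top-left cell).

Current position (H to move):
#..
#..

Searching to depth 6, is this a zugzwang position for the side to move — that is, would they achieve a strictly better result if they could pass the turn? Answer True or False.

zugzwang(#../#.., H) = False

p1 H@[#../#..]: H01[###/#..]+1* H11[#../###]+1
p2 V@[###/#..] terminal -1; root [#../#..] d6
suppose H passes — search the same position with V to move:
pass> p1 V@[#../#..]: V01[##./##.]+1* V02[#.#/#.#]+1
pass> p2 H@[##./##.] terminal -1; root [#../#..] d6
for H: play +1, pass -1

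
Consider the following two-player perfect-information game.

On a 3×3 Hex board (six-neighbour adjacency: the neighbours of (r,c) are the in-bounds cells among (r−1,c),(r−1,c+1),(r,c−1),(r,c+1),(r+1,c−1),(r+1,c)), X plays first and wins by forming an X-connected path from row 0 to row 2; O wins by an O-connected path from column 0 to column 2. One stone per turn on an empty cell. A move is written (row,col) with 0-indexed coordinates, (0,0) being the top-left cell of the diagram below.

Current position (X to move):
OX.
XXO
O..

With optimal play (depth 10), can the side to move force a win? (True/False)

X winning at [OX./XXO/O..]: True

p1 X@[OX./XXO/O..]: (0,2)[OXX/XXO/O..]-1 (2,1)[OX./XXO/OX.]+1* (2,2)[OX./XXO/O.X]-1
p2 O@[OX./XXO/OX.] terminal -1; root [OX./XXO/O..] d10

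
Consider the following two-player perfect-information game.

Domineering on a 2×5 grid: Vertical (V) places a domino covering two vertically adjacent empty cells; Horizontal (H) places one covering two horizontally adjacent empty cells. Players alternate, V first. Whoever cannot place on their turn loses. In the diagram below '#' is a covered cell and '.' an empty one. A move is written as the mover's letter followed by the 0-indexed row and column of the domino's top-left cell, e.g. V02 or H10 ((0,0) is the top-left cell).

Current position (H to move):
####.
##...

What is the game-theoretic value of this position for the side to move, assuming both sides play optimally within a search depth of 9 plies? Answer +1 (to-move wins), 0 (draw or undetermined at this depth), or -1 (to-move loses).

value(####./##..., H) = +1

p1 H@[####./##...]: H12[####./####.]-1 H13[####./##.##]+1*
p2 V@[####./##.##] terminal -1; root [####./##...] d9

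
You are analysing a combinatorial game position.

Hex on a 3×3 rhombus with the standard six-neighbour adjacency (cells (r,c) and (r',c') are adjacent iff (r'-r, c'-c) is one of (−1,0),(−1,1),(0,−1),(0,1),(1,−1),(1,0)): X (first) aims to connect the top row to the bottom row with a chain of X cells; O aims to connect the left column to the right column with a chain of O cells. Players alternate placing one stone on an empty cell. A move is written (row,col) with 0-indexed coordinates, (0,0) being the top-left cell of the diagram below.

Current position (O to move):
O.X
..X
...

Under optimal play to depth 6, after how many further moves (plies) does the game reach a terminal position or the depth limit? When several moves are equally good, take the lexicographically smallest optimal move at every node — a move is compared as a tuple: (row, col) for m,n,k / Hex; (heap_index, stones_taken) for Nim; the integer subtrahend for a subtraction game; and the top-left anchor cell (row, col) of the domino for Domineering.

PV length from [O.X/..X/...]: 6 plies

ply 1, O at O.X/..X/... | (0,1)=-1→OOX/..X/...*; (1,0)=-1→O.X/O.X/...; (1,1)=-1→O.X/.OX/...; (2,0)=-1→O.X/..X/O..; (2,1)=-1→O.X/..X/.O.; (2,2)=-1→O.X/..X/..O
ply 2, X at OOX/..X/... | (1,0)=+1→OOX/X.X/...*; (1,1)=+1→OOX/.XX/...; (2,0)=+1→OOX/..X/X..; (2,1)=+1→OOX/..X/.X.; (2,2)=+1→OOX/..X/..X
ply 3, O at OOX/X.X/... | (1,1)=-1→OOX/XOX/...*; (2,0)=-1→OOX/X.X/O..; (2,1)=-1→OOX/X.X/.O.; (2,2)=-1→OOX/X.X/..O
ply 4, X at OOX/XOX/... | (2,0)=+1→OOX/XOX/X..*; (2,1)=+1→OOX/XOX/.X.; (2,2)=+1→OOX/XOX/..X
ply 5, O at OOX/XOX/X.. | (2,1)=-1→OOX/XOX/XO.*; (2,2)=-1→OOX/XOX/X.O
ply 6, X at OOX/XOX/XO. | (2,2)=+1→OOX/XOX/XOX*
ply 7: OOX/XOX/XOX is terminal -1 (O); from O.X/..X/... depth 6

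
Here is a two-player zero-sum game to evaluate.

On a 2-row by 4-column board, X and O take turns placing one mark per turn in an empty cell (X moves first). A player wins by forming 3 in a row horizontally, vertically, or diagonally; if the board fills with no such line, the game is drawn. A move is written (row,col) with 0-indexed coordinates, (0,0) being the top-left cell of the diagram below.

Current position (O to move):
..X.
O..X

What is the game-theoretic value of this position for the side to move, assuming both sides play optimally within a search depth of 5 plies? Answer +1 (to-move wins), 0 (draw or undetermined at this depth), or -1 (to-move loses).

[..X./O..X] O move#1: (0,0):+0/O.X./O..X*, (0,1):+0/.OX./O..X, (0,3):+0/..XO/O..X, (1,1):+0/..X./OO.X, (1,2):+0/..X./O.OX
[O.X./O..X] X move#2: (0,1):+0/OXX./O..X*, (0,3):+0/O.XX/O..X, (1,1):+0/O.X./OX.X, (1,2):+0/O.X./O.XX
[OXX./O..X] O move#3: (0,3):+0/OXXO/O..X*, (1,1):-1/OXX./OO.X, (1,2):-1/OXX./O.OX
[OXXO/O..X] X move#4: (1,1):+0/OXXO/OX.X*, (1,2):+0/OXXO/O.XX
[OXXO/OX.X] O move#5: (1,2):+0/OXXO/OXOX*
[OXXO/OXOX] end (terminal +0, X#6); searched ..X./O..X to 5

value(..X./O..X, O) = 0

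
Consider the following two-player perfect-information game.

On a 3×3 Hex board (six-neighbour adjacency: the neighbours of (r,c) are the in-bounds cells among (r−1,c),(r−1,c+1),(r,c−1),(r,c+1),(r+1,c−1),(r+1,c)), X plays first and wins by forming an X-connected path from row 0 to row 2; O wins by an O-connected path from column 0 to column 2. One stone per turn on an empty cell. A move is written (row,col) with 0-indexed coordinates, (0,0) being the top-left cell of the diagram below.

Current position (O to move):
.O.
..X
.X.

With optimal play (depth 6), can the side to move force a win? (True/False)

O winning at [.O./..X/.X.]: True

[.O./..X/.X.] O move#1: (0,0):-1/OO./..X/.X., (0,2):+1/.OO/..X/.X.*, (1,0):-1/.O./O.X/.X., (1,1):-1/.O./.OX/.X., (2,0):-1/.O./..X/OX., (2,2):-1/.O./..X/.XO
[.OO/..X/.X.] X move#2: (0,0):-1/XOO/..X/.X.*, (1,0):-1/.OO/X.X/.X., (1,1):-1/.OO/.XX/.X., (2,0):-1/.OO/..X/XX., (2,2):-1/.OO/..X/.XX
[XOO/..X/.X.] O move#3: (1,0):+1/XOO/O.X/.X.*, (1,1):+1/XOO/.OX/.X., (2,0):+1/XOO/..X/OX., (2,2):-1/XOO/..X/.XO
[XOO/O.X/.X.] end (terminal -1, X#4); searched .O./..X/.X. to 6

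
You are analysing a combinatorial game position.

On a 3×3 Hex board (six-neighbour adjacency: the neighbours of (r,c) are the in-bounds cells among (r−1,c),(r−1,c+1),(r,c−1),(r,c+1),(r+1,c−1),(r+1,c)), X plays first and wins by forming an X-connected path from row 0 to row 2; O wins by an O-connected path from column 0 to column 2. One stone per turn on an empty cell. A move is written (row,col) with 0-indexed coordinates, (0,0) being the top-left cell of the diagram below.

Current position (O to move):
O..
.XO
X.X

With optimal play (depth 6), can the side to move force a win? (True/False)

ply 1, O at O../.XO/X.X | (0,1)=-1→OO./.XO/X.X*; (0,2)=-1→O.O/.XO/X.X; (1,0)=-1→O../OXO/X.X; (2,1)=-1→O../.XO/XOX
ply 2, X at OO./.XO/X.X | (0,2)=+1→OOX/.XO/X.X*; (1,0)=-1→OO./XXO/X.X; (2,1)=-1→OO./.XO/XXX
ply 3: OOX/.XO/X.X is terminal -1 (O); from O../.XO/X.X depth 6

O winning at [O../.XO/X.X]: False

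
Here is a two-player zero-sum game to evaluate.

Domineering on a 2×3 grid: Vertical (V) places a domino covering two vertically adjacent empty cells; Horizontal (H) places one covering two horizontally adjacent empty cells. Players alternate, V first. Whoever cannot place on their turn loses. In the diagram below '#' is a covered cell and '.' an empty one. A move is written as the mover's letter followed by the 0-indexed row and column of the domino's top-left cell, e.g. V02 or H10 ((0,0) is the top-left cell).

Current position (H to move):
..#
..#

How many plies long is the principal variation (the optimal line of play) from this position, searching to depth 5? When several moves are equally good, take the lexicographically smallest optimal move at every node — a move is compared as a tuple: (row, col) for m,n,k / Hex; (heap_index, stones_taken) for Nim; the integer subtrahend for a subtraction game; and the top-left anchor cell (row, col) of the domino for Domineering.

PV length from [..#/..#]: 1 ply

[..#/..#] H move#1: H00:+1/###/..#*, H10:+1/..#/###
[###/..#] end (terminal -1, V#2); searched ..#/..# to 5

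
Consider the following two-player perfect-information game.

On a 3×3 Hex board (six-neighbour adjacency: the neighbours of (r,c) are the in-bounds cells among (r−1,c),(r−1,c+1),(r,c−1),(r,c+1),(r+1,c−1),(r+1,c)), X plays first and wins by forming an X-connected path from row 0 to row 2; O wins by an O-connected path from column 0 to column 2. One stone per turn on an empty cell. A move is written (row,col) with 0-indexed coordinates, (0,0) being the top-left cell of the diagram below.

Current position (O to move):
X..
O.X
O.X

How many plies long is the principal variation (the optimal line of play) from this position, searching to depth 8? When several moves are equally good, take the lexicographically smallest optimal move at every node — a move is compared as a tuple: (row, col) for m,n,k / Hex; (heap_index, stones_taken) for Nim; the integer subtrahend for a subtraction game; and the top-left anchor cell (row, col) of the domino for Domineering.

PV length from [X../O.X/O.X]: 3 plies

[X../O.X/O.X] O move#1: (0,1):-1/XO./O.X/O.X, (0,2):+1/X.O/O.X/O.X*, (1,1):-1/X../OOX/O.X, (2,1):-1/X../O.X/OOX
[X.O/O.X/O.X] X move#2: (0,1):-1/XXO/O.X/O.X*, (1,1):-1/X.O/OXX/O.X, (2,1):-1/X.O/O.X/OXX
[XXO/O.X/O.X] O move#3: (1,1):+1/XXO/OOX/O.X*, (2,1):-1/XXO/O.X/OOX
[XXO/OOX/O.X] end (terminal -1, X#4); searched X../O.X/O.X to 8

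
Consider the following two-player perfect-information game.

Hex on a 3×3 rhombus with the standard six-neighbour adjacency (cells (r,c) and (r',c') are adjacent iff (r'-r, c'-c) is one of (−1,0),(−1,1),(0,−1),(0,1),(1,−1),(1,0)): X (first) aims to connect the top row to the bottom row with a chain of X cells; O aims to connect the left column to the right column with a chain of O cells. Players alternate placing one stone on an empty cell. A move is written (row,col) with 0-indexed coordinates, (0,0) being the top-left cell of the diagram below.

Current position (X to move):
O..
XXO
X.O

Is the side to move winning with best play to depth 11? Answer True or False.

X winning at [O../XXO/X.O]: True

[O../XXO/X.O] X move#1: (0,1):+1/OX./XXO/X.O*, (0,2):+1/O.X/XXO/X.O, (2,1):+1/O../XXO/XXO
[OX./XXO/X.O] end (terminal -1, O#2); searched O../XXO/X.O to 11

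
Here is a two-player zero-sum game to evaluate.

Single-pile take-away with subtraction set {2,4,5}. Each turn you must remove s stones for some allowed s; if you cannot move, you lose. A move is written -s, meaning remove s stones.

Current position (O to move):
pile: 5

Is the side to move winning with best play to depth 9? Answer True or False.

ply 1, O at 5 | -2=-1→3; -4=+1→1*; -5=+1→0
ply 2: 1 is terminal -1 (X); from 5 depth 9

O winning at [5]: True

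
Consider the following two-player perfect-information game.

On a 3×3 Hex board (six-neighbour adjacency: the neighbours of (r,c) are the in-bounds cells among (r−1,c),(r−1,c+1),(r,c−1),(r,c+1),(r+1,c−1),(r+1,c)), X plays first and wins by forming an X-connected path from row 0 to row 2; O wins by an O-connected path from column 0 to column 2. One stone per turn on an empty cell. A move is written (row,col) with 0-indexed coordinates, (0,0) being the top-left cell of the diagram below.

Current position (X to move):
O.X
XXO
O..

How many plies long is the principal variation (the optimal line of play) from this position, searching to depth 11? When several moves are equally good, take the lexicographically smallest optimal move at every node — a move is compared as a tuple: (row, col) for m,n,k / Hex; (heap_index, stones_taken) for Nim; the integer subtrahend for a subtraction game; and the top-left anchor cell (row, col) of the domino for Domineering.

p1 X@[O.X/XXO/O..]: (0,1)[OXX/XXO/O..]-1 (2,1)[O.X/XXO/OX.]+1* (2,2)[O.X/XXO/O.X]-1
p2 O@[O.X/XXO/OX.] terminal -1; root [O.X/XXO/O..] d11

PV length from [O.X/XXO/O..]: 1 ply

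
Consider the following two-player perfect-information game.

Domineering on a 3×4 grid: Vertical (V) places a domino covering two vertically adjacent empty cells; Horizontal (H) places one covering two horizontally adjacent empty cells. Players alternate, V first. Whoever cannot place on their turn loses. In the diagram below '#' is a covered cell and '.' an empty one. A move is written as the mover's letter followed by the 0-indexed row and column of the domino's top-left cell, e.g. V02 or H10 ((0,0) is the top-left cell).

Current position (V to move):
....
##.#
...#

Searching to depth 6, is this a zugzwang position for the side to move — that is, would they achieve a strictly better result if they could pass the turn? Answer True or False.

ply 1, V at ..../##.#/...# | V02=-1→..#./####/...#*; V12=-1→..../####/..##
ply 2, H at ..#./####/...# | H00=+1→###./####/...#*; H20=+1→..#./####/##.#; H21=+1→..#./####/.###
ply 3: ###./####/...# is terminal -1 (V); from ..../##.#/...# depth 6
if V skipped the turn, H would face:
~ ply 1, H at ..../##.#/...# | H00=+1→##../##.#/...#*; H01=+1→.##./##.#/...#; H02=+1→..##/##.#/...#; H20=+1→..../##.#/##.#; H21=+1→..../##.#/.###
~ ply 2, V at ##../##.#/...# | V02=-1→###./####/...#*; V12=-1→##../####/..##
~ ply 3, H at ###./####/...# | H20=+1→###./####/##.#*; H21=+1→###./####/.###
~ ply 4: ###./####/##.# is terminal -1 (V); from ..../##.#/...# depth 6
compare (V): move=-1 vs pass=-1

zugzwang(..../##.#/...#, V) = False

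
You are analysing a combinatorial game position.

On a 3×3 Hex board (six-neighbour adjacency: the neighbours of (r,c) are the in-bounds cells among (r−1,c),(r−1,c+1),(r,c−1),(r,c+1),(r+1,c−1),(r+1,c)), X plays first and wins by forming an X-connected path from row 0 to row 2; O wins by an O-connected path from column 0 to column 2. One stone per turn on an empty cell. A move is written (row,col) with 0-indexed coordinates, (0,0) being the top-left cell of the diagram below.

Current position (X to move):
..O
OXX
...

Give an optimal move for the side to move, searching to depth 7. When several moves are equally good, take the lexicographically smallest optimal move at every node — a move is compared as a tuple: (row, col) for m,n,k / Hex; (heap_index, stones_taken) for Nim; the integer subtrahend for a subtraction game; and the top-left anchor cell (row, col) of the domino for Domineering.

[..O/OXX/...] X move#1: (0,0):-1/X.O/OXX/..., (0,1):+1/.XO/OXX/...*, (2,0):-1/..O/OXX/X.., (2,1):-1/..O/OXX/.X., (2,2):-1/..O/OXX/..X
[.XO/OXX/...] O move#2: (0,0):-1/OXO/OXX/...*, (2,0):-1/.XO/OXX/O.., (2,1):-1/.XO/OXX/.O., (2,2):-1/.XO/OXX/..O
[OXO/OXX/...] X move#3: (2,0):+1/OXO/OXX/X..*, (2,1):+1/OXO/OXX/.X., (2,2):+1/OXO/OXX/..X
[OXO/OXX/X..] end (terminal -1, O#4); searched ..O/OXX/... to 7

X's best at [..O/OXX/...]: (0,1)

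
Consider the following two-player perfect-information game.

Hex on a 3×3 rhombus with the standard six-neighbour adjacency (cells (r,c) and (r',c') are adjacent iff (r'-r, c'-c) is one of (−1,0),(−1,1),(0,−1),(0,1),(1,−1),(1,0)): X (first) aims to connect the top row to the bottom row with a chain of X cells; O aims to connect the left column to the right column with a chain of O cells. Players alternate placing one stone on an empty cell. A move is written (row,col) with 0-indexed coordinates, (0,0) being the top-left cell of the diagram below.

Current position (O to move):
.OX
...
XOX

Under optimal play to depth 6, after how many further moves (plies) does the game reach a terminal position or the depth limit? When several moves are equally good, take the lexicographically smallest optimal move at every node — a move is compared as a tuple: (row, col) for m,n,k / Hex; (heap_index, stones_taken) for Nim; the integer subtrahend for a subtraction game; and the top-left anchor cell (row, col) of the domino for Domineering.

PV length from [.OX/.../XOX]: 4 plies

ply 1, O at .OX/.../XOX | (0,0)=-1→OOX/.../XOX*; (1,0)=-1→.OX/O../XOX; (1,1)=-1→.OX/.O./XOX; (1,2)=-1→.OX/..O/XOX
ply 2, X at OOX/.../XOX | (1,0)=+1→OOX/X../XOX*; (1,1)=+1→OOX/.X./XOX; (1,2)=+1→OOX/..X/XOX
ply 3, O at OOX/X../XOX | (1,1)=-1→OOX/XO./XOX*; (1,2)=-1→OOX/X.O/XOX
ply 4, X at OOX/XO./XOX | (1,2)=+1→OOX/XOX/XOX*
ply 5: OOX/XOX/XOX is terminal -1 (O); from .OX/.../XOX depth 6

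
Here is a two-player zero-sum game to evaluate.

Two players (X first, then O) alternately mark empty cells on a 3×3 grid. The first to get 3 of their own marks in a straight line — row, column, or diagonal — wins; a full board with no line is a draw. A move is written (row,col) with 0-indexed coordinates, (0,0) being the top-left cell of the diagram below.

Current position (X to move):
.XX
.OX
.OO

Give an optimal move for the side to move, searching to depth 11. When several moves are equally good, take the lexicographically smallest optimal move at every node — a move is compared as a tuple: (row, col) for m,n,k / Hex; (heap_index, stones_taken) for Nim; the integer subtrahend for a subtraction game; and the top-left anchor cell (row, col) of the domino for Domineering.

X's best at [.XX/.OX/.OO]: (0,0)

p1 X@[.XX/.OX/.OO]: (0,0)[XXX/.OX/.OO]+1* (1,0)[.XX/XOX/.OO]-1 (2,0)[.XX/.OX/XOO]-1
p2 O@[XXX/.OX/.OO] terminal -1; root [.XX/.OX/.OO] d11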